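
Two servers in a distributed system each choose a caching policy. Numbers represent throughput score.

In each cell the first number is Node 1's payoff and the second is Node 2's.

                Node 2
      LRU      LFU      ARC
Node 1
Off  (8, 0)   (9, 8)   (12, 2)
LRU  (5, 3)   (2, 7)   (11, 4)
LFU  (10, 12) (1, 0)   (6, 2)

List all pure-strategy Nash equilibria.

The pure Nash equilibria are (Off, LFU) and (LFU, LRU).

For each player, find the best response to each opponent profile; mutual best responses are the pure NE.
Node 1 against LRU: payoffs 8, 5, 10 → best response LFU.
Node 1 against LFU: payoffs 9, 2, 1 → best response Off.
Node 1 against ARC: payoffs 12, 11, 6 → best response Off.
Node 2 against Off: payoffs 0, 8, 2 → best response LFU.
Node 2 against LRU: payoffs 3, 7, 4 → best response LFU.
Node 2 against LFU: payoffs 12, 0, 2 → best response LRU.
Mutual best responses: (Off, LFU); (LFU, LRU).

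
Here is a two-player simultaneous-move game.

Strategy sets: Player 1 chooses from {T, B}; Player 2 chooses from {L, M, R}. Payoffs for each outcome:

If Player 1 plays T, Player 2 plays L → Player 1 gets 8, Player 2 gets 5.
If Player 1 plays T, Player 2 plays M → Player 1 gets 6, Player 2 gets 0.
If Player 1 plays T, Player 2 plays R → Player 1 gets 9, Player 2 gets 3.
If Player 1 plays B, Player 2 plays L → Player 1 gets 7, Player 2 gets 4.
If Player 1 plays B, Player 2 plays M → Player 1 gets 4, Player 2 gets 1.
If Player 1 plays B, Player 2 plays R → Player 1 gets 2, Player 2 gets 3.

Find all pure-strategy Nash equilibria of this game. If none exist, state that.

Player 1 against L: payoffs 8, 7 → best response T.
Player 1 against M: payoffs 6, 4 → best response T.
Player 1 against R: payoffs 9, 2 → best response T.
Player 2 against T: payoffs 5, 0, 3 → best response L.
Player 2 against B: payoffs 4, 1, 3 → best response L.
Mutual best responses: (T, L).

(T, L)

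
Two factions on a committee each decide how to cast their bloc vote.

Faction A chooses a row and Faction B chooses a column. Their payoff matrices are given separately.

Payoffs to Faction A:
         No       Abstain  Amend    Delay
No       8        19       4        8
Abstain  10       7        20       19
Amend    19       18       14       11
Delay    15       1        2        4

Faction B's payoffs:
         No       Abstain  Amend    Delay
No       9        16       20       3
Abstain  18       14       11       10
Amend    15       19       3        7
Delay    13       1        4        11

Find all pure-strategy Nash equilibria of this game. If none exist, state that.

This game has no pure Nash equilibrium.

For each strategy profile, look for a profitable unilateral deviation.
(No, No): Faction A can switch to Abstain (8 → 10). Not NE.
(No, Abstain): Faction B can switch to Amend (16 → 20). Not NE.
(No, Amend): Faction A can switch to Abstain (4 → 20). Not NE.
(No, Delay): Faction A can switch to Abstain (8 → 19). Not NE.
(Abstain, No): Faction A can switch to Amend (10 → 19). Not NE.
(Abstain, Abstain): Faction A can switch to No (7 → 19). Not NE.
(Abstain, Amend): Faction B can switch to No (11 → 18). Not NE.
(Abstain, Delay): Faction B can switch to No (10 → 18). Not NE.
(Amend, No): Faction B can switch to Abstain (15 → 19). Not NE.
(Amend, Abstain): Faction A can switch to No (18 → 19). Not NE.
(Amend, Amend): Faction A can switch to Abstain (14 → 20). Not NE.
(Amend, Delay): Faction A can switch to Abstain (11 → 19). Not NE.
(The remaining 4 profiles each have a profitable deviation by the same check.)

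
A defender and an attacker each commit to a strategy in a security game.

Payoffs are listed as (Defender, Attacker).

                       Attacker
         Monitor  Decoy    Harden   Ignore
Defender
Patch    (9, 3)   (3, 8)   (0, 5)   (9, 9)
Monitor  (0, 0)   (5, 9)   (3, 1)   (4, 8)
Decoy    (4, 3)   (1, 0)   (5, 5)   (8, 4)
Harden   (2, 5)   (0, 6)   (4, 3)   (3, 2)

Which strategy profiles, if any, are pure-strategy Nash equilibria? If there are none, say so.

(Patch, Monitor): Attacker can switch to Decoy (3 → 8). Not NE.
(Patch, Decoy): Defender can switch to Monitor (3 → 5). Not NE.
(Patch, Harden): Defender can switch to Monitor (0 → 3). Not NE.
(Patch, Ignore): Defender gets 9, best alternative 8; Attacker gets 9, best alternative 8. No profitable deviation — NE.
(Monitor, Monitor): Defender can switch to Patch (0 → 9). Not NE.
(Monitor, Decoy): Defender gets 5, best alternative 3; Attacker gets 9, best alternative 8. No profitable deviation — NE.
(Monitor, Harden): Defender can switch to Decoy (3 → 5). Not NE.
(Monitor, Ignore): Defender can switch to Patch (4 → 9). Not NE.
(Decoy, Monitor): Defender can switch to Patch (4 → 9). Not NE.
(Decoy, Decoy): Defender can switch to Patch (1 → 3). Not NE.
(Decoy, Harden): Defender gets 5, best alternative 4; Attacker gets 5, best alternative 4. No profitable deviation — NE.
(Decoy, Ignore): Defender can switch to Patch (8 → 9). Not NE.
(Harden, Monitor): Defender can switch to Patch (2 → 9). Not NE.
(The remaining 3 profiles each have a profitable deviation by the same check.)

(Patch, Ignore), (Monitor, Decoy), (Decoy, Harden)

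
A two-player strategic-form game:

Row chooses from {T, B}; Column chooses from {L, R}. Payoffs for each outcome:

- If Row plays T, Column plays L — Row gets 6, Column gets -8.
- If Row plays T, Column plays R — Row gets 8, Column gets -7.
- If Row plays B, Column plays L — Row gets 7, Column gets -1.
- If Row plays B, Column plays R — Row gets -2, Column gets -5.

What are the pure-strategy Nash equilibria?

Pure-strategy Nash equilibria: (T, R), (B, L)

For each player, find the best response to each opponent profile; mutual best responses are the pure NE.
Row against L: payoffs 6, 7 → best response B.
Row against R: payoffs 8, -2 → best response T.
Column against T: payoffs -8, -7 → best response R.
Column against B: payoffs -1, -5 → best response L.
Mutual best responses: (T, R); (B, L).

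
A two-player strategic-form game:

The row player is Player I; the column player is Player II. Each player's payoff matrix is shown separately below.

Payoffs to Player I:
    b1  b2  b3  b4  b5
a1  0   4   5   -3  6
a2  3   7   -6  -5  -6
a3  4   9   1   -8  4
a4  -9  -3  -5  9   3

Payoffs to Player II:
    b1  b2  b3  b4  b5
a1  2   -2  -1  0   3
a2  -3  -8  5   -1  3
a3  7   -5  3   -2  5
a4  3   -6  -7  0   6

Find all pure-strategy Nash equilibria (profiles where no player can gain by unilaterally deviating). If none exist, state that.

The pure Nash equilibria are (a1, b5), (a3, b1).

Player I against b1: payoffs 0, 3, 4, -9 → best response a3.
Player I against b2: payoffs 4, 7, 9, -3 → best response a3.
Player I against b3: payoffs 5, -6, 1, -5 → best response a1.
Player I against b4: payoffs -3, -5, -8, 9 → best response a4.
Player I against b5: payoffs 6, -6, 4, 3 → best response a1.
Player II against a1: payoffs 2, -2, -1, 0, 3 → best response b5.
Player II against a2: payoffs -3, -8, 5, -1, 3 → best response b3.
Player II against a3: payoffs 7, -5, 3, -2, 5 → best response b1.
Player II against a4: payoffs 3, -6, -7, 0, 6 → best response b5.
Mutual best responses: (a1, b5); (a3, b1).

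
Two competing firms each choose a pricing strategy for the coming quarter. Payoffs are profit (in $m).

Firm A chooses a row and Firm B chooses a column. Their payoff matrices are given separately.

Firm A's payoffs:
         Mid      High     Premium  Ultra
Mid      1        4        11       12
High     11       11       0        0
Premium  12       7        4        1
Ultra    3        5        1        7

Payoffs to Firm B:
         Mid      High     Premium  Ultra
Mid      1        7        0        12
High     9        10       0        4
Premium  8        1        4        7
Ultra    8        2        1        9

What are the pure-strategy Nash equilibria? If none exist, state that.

(Mid, Ultra) and (High, High) and (Premium, Mid)

(Mid, Mid): Firm A can switch to High (1 → 11). Not NE.
(Mid, High): Firm A can switch to High (4 → 11). Not NE.
(Mid, Premium): Firm B can switch to Mid (0 → 1). Not NE.
(Mid, Ultra): Firm A gets 12, best alternative 7; Firm B gets 12, best alternative 7. No profitable deviation — NE.
(High, Mid): Firm A can switch to Premium (11 → 12). Not NE.
(High, High): Firm A gets 11, best alternative 7; Firm B gets 10, best alternative 9. No profitable deviation — NE.
(High, Premium): Firm A can switch to Mid (0 → 11). Not NE.
(High, Ultra): Firm A can switch to Mid (0 → 12). Not NE.
(Premium, Mid): Firm A gets 12, best alternative 11; Firm B gets 8, best alternative 7. No profitable deviation — NE.
(Premium, High): Firm A can switch to High (7 → 11). Not NE.
(Premium, Premium): Firm A can switch to Mid (4 → 11). Not NE.
(Premium, Ultra): Firm A can switch to Mid (1 → 12). Not NE.
(Ultra, Mid): Firm A can switch to High (3 → 11). Not NE.
(Ultra, High): Firm A can switch to High (5 → 11). Not NE.
(Ultra, Premium): Firm A can switch to Mid (1 → 11). Not NE.
(The remaining 1 profile has a profitable deviation by the same check.)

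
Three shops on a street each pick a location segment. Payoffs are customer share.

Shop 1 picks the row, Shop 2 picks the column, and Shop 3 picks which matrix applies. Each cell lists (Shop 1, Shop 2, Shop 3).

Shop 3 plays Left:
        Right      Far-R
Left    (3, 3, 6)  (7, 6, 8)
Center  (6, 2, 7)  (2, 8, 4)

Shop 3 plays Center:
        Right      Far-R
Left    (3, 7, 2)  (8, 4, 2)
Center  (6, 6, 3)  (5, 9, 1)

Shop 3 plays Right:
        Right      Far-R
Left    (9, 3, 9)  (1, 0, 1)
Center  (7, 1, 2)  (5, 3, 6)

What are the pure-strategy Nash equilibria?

(Left, Right, Left): Shop 1 can switch to Center (3 → 6). Not NE.
(Left, Right, Center): Shop 1 can switch to Center (3 → 6). Not NE.
(Left, Right, Right): Shop 1 gets 9, best alternative 7; Shop 2 gets 3, best alternative 0; Shop 3 gets 9, best alternative 6. No profitable deviation — NE.
(Left, Far-R, Left): Shop 1 gets 7, best alternative 2; Shop 2 gets 6, best alternative 3; Shop 3 gets 8, best alternative 2. No profitable deviation — NE.
(Left, Far-R, Center): Shop 2 can switch to Right (4 → 7). Not NE.
(Left, Far-R, Right): Shop 1 can switch to Center (1 → 5). Not NE.
(Center, Right, Left): Shop 2 can switch to Far-R (2 → 8). Not NE.
(Center, Right, Center): Shop 2 can switch to Far-R (6 → 9). Not NE.
(Center, Right, Right): Shop 1 can switch to Left (7 → 9). Not NE.
(Center, Far-R, Left): Shop 1 can switch to Left (2 → 7). Not NE.
(Center, Far-R, Right): Shop 1 gets 5, best alternative 1; Shop 2 gets 3, best alternative 1; Shop 3 gets 6, best alternative 4. No profitable deviation — NE.
(The remaining 1 profile has a profitable deviation by the same check.)

The pure Nash equilibria are (Left, Right, Right), (Left, Far-R, Left), (Center, Far-R, Right).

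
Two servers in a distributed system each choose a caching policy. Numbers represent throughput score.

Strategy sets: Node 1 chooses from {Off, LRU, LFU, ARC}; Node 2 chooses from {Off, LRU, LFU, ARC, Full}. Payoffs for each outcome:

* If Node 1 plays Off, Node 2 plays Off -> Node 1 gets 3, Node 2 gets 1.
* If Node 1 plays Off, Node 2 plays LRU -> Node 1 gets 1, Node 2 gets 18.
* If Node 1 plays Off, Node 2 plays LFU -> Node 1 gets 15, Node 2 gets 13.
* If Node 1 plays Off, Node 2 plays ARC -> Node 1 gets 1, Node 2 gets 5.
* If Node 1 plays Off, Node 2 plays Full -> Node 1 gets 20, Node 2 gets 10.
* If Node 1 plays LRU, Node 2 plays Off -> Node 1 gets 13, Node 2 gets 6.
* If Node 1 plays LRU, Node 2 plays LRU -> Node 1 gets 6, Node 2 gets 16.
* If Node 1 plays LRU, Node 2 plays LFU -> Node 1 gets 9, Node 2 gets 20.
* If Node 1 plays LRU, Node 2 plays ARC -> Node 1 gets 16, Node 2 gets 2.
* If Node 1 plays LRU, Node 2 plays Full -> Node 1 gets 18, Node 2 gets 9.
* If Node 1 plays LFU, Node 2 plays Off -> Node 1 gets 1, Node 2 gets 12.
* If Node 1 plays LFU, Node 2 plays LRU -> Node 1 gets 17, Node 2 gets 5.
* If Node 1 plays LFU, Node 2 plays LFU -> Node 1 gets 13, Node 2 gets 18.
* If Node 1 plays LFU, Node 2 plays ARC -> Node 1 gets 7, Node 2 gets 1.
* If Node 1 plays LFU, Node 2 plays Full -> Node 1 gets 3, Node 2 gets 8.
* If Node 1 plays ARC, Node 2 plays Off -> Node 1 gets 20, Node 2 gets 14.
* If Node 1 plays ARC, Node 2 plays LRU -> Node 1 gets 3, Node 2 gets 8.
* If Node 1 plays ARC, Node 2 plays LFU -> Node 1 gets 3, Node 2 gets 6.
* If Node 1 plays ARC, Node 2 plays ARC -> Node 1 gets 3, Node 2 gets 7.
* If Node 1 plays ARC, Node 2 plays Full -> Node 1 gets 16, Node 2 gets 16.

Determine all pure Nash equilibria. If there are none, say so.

For each strategy profile, look for a profitable unilateral deviation.
(Off, Off): Node 1 can switch to LRU (3 → 13). Not NE.
(Off, LRU): Node 1 can switch to LRU (1 → 6). Not NE.
(Off, LFU): Node 2 can switch to LRU (13 → 18). Not NE.
(Off, ARC): Node 1 can switch to LRU (1 → 16). Not NE.
(Off, Full): Node 2 can switch to LRU (10 → 18). Not NE.
(LRU, Off): Node 1 can switch to ARC (13 → 20). Not NE.
(The remaining 14 profiles each have a profitable deviation by the same check.)

This game has no pure Nash equilibrium.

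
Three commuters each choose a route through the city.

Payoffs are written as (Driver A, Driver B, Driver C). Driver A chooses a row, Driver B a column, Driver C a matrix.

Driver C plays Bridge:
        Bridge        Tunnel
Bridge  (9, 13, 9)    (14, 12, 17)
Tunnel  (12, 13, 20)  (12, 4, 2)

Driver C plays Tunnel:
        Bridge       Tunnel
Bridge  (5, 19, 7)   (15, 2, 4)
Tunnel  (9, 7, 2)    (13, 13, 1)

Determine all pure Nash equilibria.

Check each profile: it is a Nash equilibrium iff no player can strictly gain by switching unilaterally.
(Bridge, Bridge, Bridge): Driver A can switch to Tunnel (9 → 12). Not NE.
(Bridge, Bridge, Tunnel): Driver A can switch to Tunnel (5 → 9). Not NE.
(Bridge, Tunnel, Bridge): Driver B can switch to Bridge (12 → 13). Not NE.
(Bridge, Tunnel, Tunnel): Driver B can switch to Bridge (2 → 19). Not NE.
(Tunnel, Bridge, Bridge): Driver A gets 12, best alternative 9; Driver B gets 13, best alternative 4; Driver C gets 20, best alternative 2. No profitable deviation — NE.
(Tunnel, Bridge, Tunnel): Driver B can switch to Tunnel (7 → 13). Not NE.
(Tunnel, Tunnel, Bridge): Driver A can switch to Bridge (12 → 14). Not NE.
(The remaining 1 profile has a profitable deviation by the same check.)

(Tunnel, Bridge, Bridge)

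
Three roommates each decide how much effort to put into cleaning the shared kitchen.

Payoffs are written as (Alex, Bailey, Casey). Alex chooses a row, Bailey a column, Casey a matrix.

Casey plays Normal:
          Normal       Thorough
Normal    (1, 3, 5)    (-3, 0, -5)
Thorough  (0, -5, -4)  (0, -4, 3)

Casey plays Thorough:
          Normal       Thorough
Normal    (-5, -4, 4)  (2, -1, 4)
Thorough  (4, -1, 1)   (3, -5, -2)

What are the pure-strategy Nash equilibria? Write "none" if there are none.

Check each profile: it is a Nash equilibrium iff no player can strictly gain by switching unilaterally.
(Normal, Normal, Normal): Alex gets 1, best alternative 0; Bailey gets 3, best alternative 0; Casey gets 5, best alternative 4. No profitable deviation — NE.
(Normal, Normal, Thorough): Alex can switch to Thorough (-5 → 4). Not NE.
(Normal, Thorough, Normal): Alex can switch to Thorough (-3 → 0). Not NE.
(Normal, Thorough, Thorough): Alex can switch to Thorough (2 → 3). Not NE.
(Thorough, Normal, Normal): Alex can switch to Normal (0 → 1). Not NE.
(Thorough, Normal, Thorough): Alex gets 4, best alternative -5; Bailey gets -1, best alternative -5; Casey gets 1, best alternative -4. No profitable deviation — NE.
(Thorough, Thorough, Normal): Alex gets 0, best alternative -3; Bailey gets -4, best alternative -5; Casey gets 3, best alternative -2. No profitable deviation — NE.
(Thorough, Thorough, Thorough): Bailey can switch to Normal (-5 → -1). Not NE.

Pure-strategy Nash equilibria: (Normal, Normal, Normal); (Thorough, Normal, Thorough); (Thorough, Thorough, Normal)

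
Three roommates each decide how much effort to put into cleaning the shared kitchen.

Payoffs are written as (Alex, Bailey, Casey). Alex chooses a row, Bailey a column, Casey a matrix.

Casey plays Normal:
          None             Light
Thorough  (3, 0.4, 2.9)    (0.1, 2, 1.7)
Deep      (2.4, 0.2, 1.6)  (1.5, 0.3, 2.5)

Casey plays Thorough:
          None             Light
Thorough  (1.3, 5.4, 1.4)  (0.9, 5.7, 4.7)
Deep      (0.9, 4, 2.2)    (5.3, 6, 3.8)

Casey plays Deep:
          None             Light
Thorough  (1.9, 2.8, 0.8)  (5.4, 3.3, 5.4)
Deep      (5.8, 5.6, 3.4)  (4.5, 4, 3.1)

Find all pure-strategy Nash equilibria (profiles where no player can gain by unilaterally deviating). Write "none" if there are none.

For each player, find the best response to each opponent profile; mutual best responses are the pure NE.
Alex against (None, Normal): payoffs 3, 2.4 → best response Thorough.
Alex against (None, Thorough): payoffs 1.3, 0.9 → best response Thorough.
Alex against (None, Deep): payoffs 1.9, 5.8 → best response Deep.
Alex against (Light, Normal): payoffs 0.1, 1.5 → best response Deep.
Alex against (Light, Thorough): payoffs 0.9, 5.3 → best response Deep.
Alex against (Light, Deep): payoffs 5.4, 4.5 → best response Thorough.
Bailey against (Thorough, Normal): payoffs 0.4, 2 → best response Light.
Bailey against (Thorough, Thorough): payoffs 5.4, 5.7 → best response Light.
Bailey against (Thorough, Deep): payoffs 2.8, 3.3 → best response Light.
Bailey against (Deep, Normal): payoffs 0.2, 0.3 → best response Light.
Bailey against (Deep, Thorough): payoffs 4, 6 → best response Light.
Bailey against (Deep, Deep): payoffs 5.6, 4 → best response None.
Casey against (Thorough, None): payoffs 2.9, 1.4, 0.8 → best response Normal.
Casey against (Thorough, Light): payoffs 1.7, 4.7, 5.4 → best response Deep.
Casey against (Deep, None): payoffs 1.6, 2.2, 3.4 → best response Deep.
Casey against (Deep, Light): payoffs 2.5, 3.8, 3.1 → best response Thorough.
Mutual best responses: (Thorough, Light, Deep); (Deep, None, Deep); (Deep, Light, Thorough).

Pure-strategy Nash equilibria: (Thorough, Light, Deep) and (Deep, None, Deep) and (Deep, Light, Thorough)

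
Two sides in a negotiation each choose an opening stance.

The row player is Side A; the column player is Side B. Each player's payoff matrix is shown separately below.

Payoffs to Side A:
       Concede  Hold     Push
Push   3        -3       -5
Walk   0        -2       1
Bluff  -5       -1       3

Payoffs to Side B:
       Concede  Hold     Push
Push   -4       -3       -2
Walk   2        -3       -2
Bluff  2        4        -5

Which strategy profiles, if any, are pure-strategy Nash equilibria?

(Push, Concede): Side B can switch to Hold (-4 → -3). Not NE.
(Push, Hold): Side A can switch to Walk (-3 → -2). Not NE.
(Push, Push): Side A can switch to Walk (-5 → 1). Not NE.
(Walk, Concede): Side A can switch to Push (0 → 3). Not NE.
(Walk, Hold): Side A can switch to Bluff (-2 → -1). Not NE.
(Walk, Push): Side A can switch to Bluff (1 → 3). Not NE.
(Bluff, Concede): Side A can switch to Push (-5 → 3). Not NE.
(Bluff, Hold): Side A gets -1, best alternative -2; Side B gets 4, best alternative 2. No profitable deviation — NE.
(Bluff, Push): Side B can switch to Concede (-5 → 2). Not NE.

(Bluff, Hold)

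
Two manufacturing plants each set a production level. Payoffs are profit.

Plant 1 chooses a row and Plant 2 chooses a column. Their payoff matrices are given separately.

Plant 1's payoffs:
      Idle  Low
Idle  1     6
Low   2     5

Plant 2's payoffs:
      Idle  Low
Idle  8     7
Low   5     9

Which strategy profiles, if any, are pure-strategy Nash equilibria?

(Idle, Idle): Plant 1 can switch to Low (1 → 2). Not NE.
(Idle, Low): Plant 2 can switch to Idle (7 → 8). Not NE.
(Low, Idle): Plant 2 can switch to Low (5 → 9). Not NE.
(Low, Low): Plant 1 can switch to Idle (5 → 6). Not NE.

none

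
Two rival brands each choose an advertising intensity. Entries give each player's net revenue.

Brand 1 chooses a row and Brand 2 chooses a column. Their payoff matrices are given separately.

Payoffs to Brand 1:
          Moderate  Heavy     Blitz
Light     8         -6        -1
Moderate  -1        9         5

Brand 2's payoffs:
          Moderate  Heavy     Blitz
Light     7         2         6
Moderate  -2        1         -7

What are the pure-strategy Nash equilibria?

Pure-strategy Nash equilibria: (Light, Moderate), (Moderate, Heavy)

(Light, Moderate): Brand 1 gets 8, best alternative -1; Brand 2 gets 7, best alternative 6. No profitable deviation — NE.
(Light, Heavy): Brand 1 can switch to Moderate (-6 → 9). Not NE.
(Light, Blitz): Brand 1 can switch to Moderate (-1 → 5). Not NE.
(Moderate, Moderate): Brand 1 can switch to Light (-1 → 8). Not NE.
(Moderate, Heavy): Brand 1 gets 9, best alternative -6; Brand 2 gets 1, best alternative -2. No profitable deviation — NE.
(Moderate, Blitz): Brand 2 can switch to Moderate (-7 → -2). Not NE.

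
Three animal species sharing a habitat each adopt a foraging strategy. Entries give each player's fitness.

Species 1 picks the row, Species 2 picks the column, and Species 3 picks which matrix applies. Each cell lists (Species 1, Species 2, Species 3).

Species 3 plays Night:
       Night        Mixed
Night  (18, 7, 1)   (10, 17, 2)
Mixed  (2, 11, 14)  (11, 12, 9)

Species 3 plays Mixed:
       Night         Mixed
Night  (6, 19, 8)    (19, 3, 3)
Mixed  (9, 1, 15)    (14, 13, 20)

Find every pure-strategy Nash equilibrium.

No pure-strategy Nash equilibrium.

For each player, find the best response to each opponent profile; mutual best responses are the pure NE.
Species 1 against (Night, Night): payoffs 18, 2 → best response Night.
Species 1 against (Night, Mixed): payoffs 6, 9 → best response Mixed.
Species 1 against (Mixed, Night): payoffs 10, 11 → best response Mixed.
Species 1 against (Mixed, Mixed): payoffs 19, 14 → best response Night.
Species 2 against (Night, Night): payoffs 7, 17 → best response Mixed.
Species 2 against (Night, Mixed): payoffs 19, 3 → best response Night.
Species 2 against (Mixed, Night): payoffs 11, 12 → best response Mixed.
Species 2 against (Mixed, Mixed): payoffs 1, 13 → best response Mixed.
Species 3 against (Night, Night): payoffs 1, 8 → best response Mixed.
Species 3 against (Night, Mixed): payoffs 2, 3 → best response Mixed.
Species 3 against (Mixed, Night): payoffs 14, 15 → best response Mixed.
Species 3 against (Mixed, Mixed): payoffs 9, 20 → best response Mixed.
No profile is a mutual best response for all players.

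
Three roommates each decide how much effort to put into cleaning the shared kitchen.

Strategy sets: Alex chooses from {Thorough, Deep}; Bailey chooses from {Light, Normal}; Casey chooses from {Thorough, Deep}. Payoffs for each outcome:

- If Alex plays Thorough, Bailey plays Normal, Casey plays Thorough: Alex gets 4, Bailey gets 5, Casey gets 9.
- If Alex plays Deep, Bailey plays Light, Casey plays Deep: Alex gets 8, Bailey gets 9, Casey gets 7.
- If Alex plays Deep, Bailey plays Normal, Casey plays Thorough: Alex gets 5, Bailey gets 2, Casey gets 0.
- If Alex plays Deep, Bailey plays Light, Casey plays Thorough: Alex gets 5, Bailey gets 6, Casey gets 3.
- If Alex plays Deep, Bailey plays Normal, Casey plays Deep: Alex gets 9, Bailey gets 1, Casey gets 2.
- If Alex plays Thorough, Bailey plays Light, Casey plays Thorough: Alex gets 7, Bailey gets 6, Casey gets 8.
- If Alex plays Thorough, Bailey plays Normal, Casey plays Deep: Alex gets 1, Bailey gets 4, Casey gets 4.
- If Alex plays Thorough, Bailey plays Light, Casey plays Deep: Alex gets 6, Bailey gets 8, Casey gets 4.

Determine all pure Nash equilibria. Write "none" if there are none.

Alex against (Light, Thorough): payoffs 7, 5 → best response Thorough.
Alex against (Light, Deep): payoffs 6, 8 → best response Deep.
Alex against (Normal, Thorough): payoffs 4, 5 → best response Deep.
Alex against (Normal, Deep): payoffs 1, 9 → best response Deep.
Bailey against (Thorough, Thorough): payoffs 6, 5 → best response Light.
Bailey against (Thorough, Deep): payoffs 8, 4 → best response Light.
Bailey against (Deep, Thorough): payoffs 6, 2 → best response Light.
Bailey against (Deep, Deep): payoffs 9, 1 → best response Light.
Casey against (Thorough, Light): payoffs 8, 4 → best response Thorough.
Casey against (Thorough, Normal): payoffs 9, 4 → best response Thorough.
Casey against (Deep, Light): payoffs 3, 7 → best response Deep.
Casey against (Deep, Normal): payoffs 0, 2 → best response Deep.
Mutual best responses: (Thorough, Light, Thorough); (Deep, Light, Deep).

Pure-strategy Nash equilibria: (Thorough, Light, Thorough); (Deep, Light, Deep)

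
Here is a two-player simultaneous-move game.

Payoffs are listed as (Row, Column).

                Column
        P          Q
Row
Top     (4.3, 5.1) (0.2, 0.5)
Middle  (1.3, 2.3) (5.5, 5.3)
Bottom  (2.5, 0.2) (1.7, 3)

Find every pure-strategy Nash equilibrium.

The pure Nash equilibria are (Top, P), (Middle, Q).

Check each profile: it is a Nash equilibrium iff no player can strictly gain by switching unilaterally.
(Top, P): Row gets 4.3, best alternative 2.5; Column gets 5.1, best alternative 0.5. No profitable deviation — NE.
(Top, Q): Row can switch to Middle (0.2 → 5.5). Not NE.
(Middle, P): Row can switch to Top (1.3 → 4.3). Not NE.
(Middle, Q): Row gets 5.5, best alternative 1.7; Column gets 5.3, best alternative 2.3. No profitable deviation — NE.
(Bottom, P): Row can switch to Top (2.5 → 4.3). Not NE.
(Bottom, Q): Row can switch to Middle (1.7 → 5.5). Not NE.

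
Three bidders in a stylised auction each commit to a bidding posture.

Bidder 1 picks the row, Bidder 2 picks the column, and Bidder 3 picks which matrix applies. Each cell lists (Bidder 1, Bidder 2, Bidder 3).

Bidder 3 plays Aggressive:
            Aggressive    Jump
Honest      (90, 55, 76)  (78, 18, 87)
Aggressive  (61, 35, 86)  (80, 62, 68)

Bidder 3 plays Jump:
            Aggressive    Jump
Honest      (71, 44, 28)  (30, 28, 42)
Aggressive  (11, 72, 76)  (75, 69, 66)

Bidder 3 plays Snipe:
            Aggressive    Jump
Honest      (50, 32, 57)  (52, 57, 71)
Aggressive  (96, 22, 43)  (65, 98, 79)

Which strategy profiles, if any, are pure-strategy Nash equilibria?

(Honest, Aggressive, Aggressive): Bidder 1 gets 90, best alternative 61; Bidder 2 gets 55, best alternative 18; Bidder 3 gets 76, best alternative 57. No profitable deviation — NE.
(Honest, Aggressive, Jump): Bidder 3 can switch to Aggressive (28 → 76). Not NE.
(Honest, Aggressive, Snipe): Bidder 1 can switch to Aggressive (50 → 96). Not NE.
(Honest, Jump, Aggressive): Bidder 1 can switch to Aggressive (78 → 80). Not NE.
(Honest, Jump, Jump): Bidder 1 can switch to Aggressive (30 → 75). Not NE.
(Honest, Jump, Snipe): Bidder 1 can switch to Aggressive (52 → 65). Not NE.
(Aggressive, Aggressive, Aggressive): Bidder 1 can switch to Honest (61 → 90). Not NE.
(Aggressive, Aggressive, Jump): Bidder 1 can switch to Honest (11 → 71). Not NE.
(Aggressive, Aggressive, Snipe): Bidder 2 can switch to Jump (22 → 98). Not NE.
(Aggressive, Jump, Snipe): Bidder 1 gets 65, best alternative 52; Bidder 2 gets 98, best alternative 22; Bidder 3 gets 79, best alternative 68. No profitable deviation — NE.
(The remaining 2 profiles each have a profitable deviation by the same check.)

(Honest, Aggressive, Aggressive); (Aggressive, Jump, Snipe)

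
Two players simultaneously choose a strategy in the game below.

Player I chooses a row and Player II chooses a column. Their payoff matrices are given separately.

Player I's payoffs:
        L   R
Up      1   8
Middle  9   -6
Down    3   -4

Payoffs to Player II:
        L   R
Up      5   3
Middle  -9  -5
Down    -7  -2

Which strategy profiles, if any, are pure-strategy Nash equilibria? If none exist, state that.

Check each profile: it is a Nash equilibrium iff no player can strictly gain by switching unilaterally.
(Up, L): Player I can switch to Middle (1 → 9). Not NE.
(Up, R): Player II can switch to L (3 → 5). Not NE.
(Middle, L): Player II can switch to R (-9 → -5). Not NE.
(Middle, R): Player I can switch to Up (-6 → 8). Not NE.
(Down, L): Player I can switch to Middle (3 → 9). Not NE.
(Down, R): Player I can switch to Up (-4 → 8). Not NE.

There is no pure-strategy Nash equilibrium.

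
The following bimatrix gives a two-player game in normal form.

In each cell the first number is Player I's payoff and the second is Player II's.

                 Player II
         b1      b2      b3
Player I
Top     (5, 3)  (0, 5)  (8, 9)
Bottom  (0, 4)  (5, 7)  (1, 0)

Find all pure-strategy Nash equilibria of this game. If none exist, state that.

The pure Nash equilibria are (Top, b3); (Bottom, b2).

For each player, find the best response to each opponent profile; mutual best responses are the pure NE.
Player I against b1: payoffs 5, 0 → best response Top.
Player I against b2: payoffs 0, 5 → best response Bottom.
Player I against b3: payoffs 8, 1 → best response Top.
Player II against Top: payoffs 3, 5, 9 → best response b3.
Player II against Bottom: payoffs 4, 7, 0 → best response b2.
Mutual best responses: (Top, b3); (Bottom, b2).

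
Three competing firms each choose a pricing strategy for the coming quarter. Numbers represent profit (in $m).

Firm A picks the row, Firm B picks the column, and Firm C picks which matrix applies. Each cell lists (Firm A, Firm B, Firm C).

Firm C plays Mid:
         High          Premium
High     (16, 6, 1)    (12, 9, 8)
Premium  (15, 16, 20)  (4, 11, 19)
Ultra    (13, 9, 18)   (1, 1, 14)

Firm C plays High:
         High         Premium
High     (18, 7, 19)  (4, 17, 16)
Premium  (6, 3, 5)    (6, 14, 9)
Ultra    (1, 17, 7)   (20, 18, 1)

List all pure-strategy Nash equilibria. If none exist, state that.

This game has no pure Nash equilibrium.

Firm A against (High, Mid): payoffs 16, 15, 13 → best response High.
Firm A against (High, High): payoffs 18, 6, 1 → best response High.
Firm A against (Premium, Mid): payoffs 12, 4, 1 → best response High.
Firm A against (Premium, High): payoffs 4, 6, 20 → best response Ultra.
Firm B against (High, Mid): payoffs 6, 9 → best response Premium.
Firm B against (High, High): payoffs 7, 17 → best response Premium.
Firm B against (Premium, Mid): payoffs 16, 11 → best response High.
Firm B against (Premium, High): payoffs 3, 14 → best response Premium.
Firm B against (Ultra, Mid): payoffs 9, 1 → best response High.
Firm B against (Ultra, High): payoffs 17, 18 → best response Premium.
Firm C against (High, High): payoffs 1, 19 → best response High.
Firm C against (High, Premium): payoffs 8, 16 → best response High.
Firm C against (Premium, High): payoffs 20, 5 → best response Mid.
Firm C against (Premium, Premium): payoffs 19, 9 → best response Mid.
Firm C against (Ultra, High): payoffs 18, 7 → best response Mid.
Firm C against (Ultra, Premium): payoffs 14, 1 → best response Mid.
No profile is a mutual best response for all players.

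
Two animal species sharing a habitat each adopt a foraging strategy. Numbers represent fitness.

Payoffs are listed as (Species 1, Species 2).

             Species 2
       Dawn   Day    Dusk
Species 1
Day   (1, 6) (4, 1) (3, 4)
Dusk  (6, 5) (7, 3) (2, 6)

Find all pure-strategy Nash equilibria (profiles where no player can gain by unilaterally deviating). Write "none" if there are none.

For each player, find the best response to each opponent profile; mutual best responses are the pure NE.
Species 1 against Dawn: payoffs 1, 6 → best response Dusk.
Species 1 against Day: payoffs 4, 7 → best response Dusk.
Species 1 against Dusk: payoffs 3, 2 → best response Day.
Species 2 against Day: payoffs 6, 1, 4 → best response Dawn.
Species 2 against Dusk: payoffs 5, 3, 6 → best response Dusk.
No profile is a mutual best response for all players.

There is no pure-strategy Nash equilibrium.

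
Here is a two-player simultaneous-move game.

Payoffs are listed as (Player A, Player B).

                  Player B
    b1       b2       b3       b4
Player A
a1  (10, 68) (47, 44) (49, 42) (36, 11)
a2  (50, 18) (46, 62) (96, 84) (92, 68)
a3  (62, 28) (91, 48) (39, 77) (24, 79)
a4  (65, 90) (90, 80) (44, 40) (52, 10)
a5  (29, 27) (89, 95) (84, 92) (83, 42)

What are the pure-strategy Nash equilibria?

(a1, b1): Player A can switch to a2 (10 → 50). Not NE.
(a1, b2): Player A can switch to a3 (47 → 91). Not NE.
(a1, b3): Player A can switch to a2 (49 → 96). Not NE.
(a1, b4): Player A can switch to a2 (36 → 92). Not NE.
(a2, b1): Player A can switch to a3 (50 → 62). Not NE.
(a2, b2): Player A can switch to a1 (46 → 47). Not NE.
(a2, b3): Player A gets 96, best alternative 84; Player B gets 84, best alternative 68. No profitable deviation — NE.
(a2, b4): Player B can switch to b3 (68 → 84). Not NE.
(a3, b1): Player A can switch to a4 (62 → 65). Not NE.
(a4, b1): Player A gets 65, best alternative 62; Player B gets 90, best alternative 80. No profitable deviation — NE.
(The remaining 10 profiles each have a profitable deviation by the same check.)

(a2, b3) and (a4, b1)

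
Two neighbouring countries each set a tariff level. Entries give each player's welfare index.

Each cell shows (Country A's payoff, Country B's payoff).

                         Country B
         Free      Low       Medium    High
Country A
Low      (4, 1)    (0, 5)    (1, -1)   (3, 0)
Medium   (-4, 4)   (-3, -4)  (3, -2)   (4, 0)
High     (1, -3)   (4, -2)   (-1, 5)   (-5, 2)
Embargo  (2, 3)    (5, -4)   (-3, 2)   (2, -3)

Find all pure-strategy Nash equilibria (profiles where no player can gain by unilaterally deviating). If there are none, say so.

There is no pure-strategy Nash equilibrium.

(Low, Free): Country B can switch to Low (1 → 5). Not NE.
(Low, Low): Country A can switch to High (0 → 4). Not NE.
(Low, Medium): Country A can switch to Medium (1 → 3). Not NE.
(Low, High): Country A can switch to Medium (3 → 4). Not NE.
(Medium, Free): Country A can switch to Low (-4 → 4). Not NE.
(Medium, Low): Country A can switch to Low (-3 → 0). Not NE.
(Medium, Medium): Country B can switch to Free (-2 → 4). Not NE.
(Medium, High): Country B can switch to Free (0 → 4). Not NE.
(High, Free): Country A can switch to Low (1 → 4). Not NE.
(High, Low): Country A can switch to Embargo (4 → 5). Not NE.
(The remaining 6 profiles each have a profitable deviation by the same check.)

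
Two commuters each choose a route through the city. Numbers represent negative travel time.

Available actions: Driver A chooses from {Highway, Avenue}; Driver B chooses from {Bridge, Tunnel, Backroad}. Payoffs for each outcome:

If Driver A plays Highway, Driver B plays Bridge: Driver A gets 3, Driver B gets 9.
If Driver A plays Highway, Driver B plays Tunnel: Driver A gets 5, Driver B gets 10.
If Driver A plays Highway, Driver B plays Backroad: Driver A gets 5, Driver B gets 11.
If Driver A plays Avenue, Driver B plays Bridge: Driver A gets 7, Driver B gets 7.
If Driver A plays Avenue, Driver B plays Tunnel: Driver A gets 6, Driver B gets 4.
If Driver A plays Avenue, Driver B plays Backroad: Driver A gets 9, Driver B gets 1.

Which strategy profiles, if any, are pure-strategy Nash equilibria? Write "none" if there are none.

Driver A against Bridge: payoffs 3, 7 → best response Avenue.
Driver A against Tunnel: payoffs 5, 6 → best response Avenue.
Driver A against Backroad: payoffs 5, 9 → best response Avenue.
Driver B against Highway: payoffs 9, 10, 11 → best response Backroad.
Driver B against Avenue: payoffs 7, 4, 1 → best response Bridge.
Mutual best responses: (Avenue, Bridge).

(Avenue, Bridge)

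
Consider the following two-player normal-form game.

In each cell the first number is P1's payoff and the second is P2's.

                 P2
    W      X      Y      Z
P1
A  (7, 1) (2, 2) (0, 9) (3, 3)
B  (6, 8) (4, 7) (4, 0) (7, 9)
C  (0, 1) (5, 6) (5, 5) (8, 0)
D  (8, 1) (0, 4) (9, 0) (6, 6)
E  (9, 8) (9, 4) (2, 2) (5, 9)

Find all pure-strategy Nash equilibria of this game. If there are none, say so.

This game has no pure Nash equilibrium.

Mark each player's best response to every combination of opponents' strategies; a profile where every player is best-responding is a pure Nash equilibrium.
P1 against W: payoffs 7, 6, 0, 8, 9 → best response E.
P1 against X: payoffs 2, 4, 5, 0, 9 → best response E.
P1 against Y: payoffs 0, 4, 5, 9, 2 → best response D.
P1 against Z: payoffs 3, 7, 8, 6, 5 → best response C.
P2 against A: payoffs 1, 2, 9, 3 → best response Y.
P2 against B: payoffs 8, 7, 0, 9 → best response Z.
P2 against C: payoffs 1, 6, 5, 0 → best response X.
P2 against D: payoffs 1, 4, 0, 6 → best response Z.
P2 against E: payoffs 8, 4, 2, 9 → best response Z.
No profile is a mutual best response for all players.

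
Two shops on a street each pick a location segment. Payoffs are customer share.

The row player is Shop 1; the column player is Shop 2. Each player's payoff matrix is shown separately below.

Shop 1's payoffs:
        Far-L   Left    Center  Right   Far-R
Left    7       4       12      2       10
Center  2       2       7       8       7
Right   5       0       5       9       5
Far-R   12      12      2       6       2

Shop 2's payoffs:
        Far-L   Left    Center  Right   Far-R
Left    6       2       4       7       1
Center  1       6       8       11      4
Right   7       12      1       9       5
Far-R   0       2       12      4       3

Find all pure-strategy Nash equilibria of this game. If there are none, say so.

(Left, Far-L): Shop 1 can switch to Far-R (7 → 12). Not NE.
(Left, Left): Shop 1 can switch to Far-R (4 → 12). Not NE.
(Left, Center): Shop 2 can switch to Far-L (4 → 6). Not NE.
(Left, Right): Shop 1 can switch to Center (2 → 8). Not NE.
(Left, Far-R): Shop 2 can switch to Far-L (1 → 6). Not NE.
(Center, Far-L): Shop 1 can switch to Left (2 → 7). Not NE.
(Center, Left): Shop 1 can switch to Left (2 → 4). Not NE.
(Center, Center): Shop 1 can switch to Left (7 → 12). Not NE.
(Center, Right): Shop 1 can switch to Right (8 → 9). Not NE.
(Center, Far-R): Shop 1 can switch to Left (7 → 10). Not NE.
(The remaining 10 profiles each have a profitable deviation by the same check.)

This game has no pure Nash equilibrium.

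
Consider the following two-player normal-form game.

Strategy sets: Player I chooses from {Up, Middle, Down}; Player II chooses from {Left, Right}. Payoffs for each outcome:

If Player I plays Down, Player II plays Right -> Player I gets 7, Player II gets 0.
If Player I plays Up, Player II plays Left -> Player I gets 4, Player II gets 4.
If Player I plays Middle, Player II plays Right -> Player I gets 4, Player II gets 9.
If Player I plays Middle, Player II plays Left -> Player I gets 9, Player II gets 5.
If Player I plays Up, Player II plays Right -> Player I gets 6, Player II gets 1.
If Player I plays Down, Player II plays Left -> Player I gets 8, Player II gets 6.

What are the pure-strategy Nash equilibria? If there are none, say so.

(Up, Left): Player I can switch to Middle (4 → 9). Not NE.
(Up, Right): Player I can switch to Down (6 → 7). Not NE.
(Middle, Left): Player II can switch to Right (5 → 9). Not NE.
(Middle, Right): Player I can switch to Up (4 → 6). Not NE.
(Down, Left): Player I can switch to Middle (8 → 9). Not NE.
(Down, Right): Player II can switch to Left (0 → 6). Not NE.

No pure-strategy Nash equilibrium.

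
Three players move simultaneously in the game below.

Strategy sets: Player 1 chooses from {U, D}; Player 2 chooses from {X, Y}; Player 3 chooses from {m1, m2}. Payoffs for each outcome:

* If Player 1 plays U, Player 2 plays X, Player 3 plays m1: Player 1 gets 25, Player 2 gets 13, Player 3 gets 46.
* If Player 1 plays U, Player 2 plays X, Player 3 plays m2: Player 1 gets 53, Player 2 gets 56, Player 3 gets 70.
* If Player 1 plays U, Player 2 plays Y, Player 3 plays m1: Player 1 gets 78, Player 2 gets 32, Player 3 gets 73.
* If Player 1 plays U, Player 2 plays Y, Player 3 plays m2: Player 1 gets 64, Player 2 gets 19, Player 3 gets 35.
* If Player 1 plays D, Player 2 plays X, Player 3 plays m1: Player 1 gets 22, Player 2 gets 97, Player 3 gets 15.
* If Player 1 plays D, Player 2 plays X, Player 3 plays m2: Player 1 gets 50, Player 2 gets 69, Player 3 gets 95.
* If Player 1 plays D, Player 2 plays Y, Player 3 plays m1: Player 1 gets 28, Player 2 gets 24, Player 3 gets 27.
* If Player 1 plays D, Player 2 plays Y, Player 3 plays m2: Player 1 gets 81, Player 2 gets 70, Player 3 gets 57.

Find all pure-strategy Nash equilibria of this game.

Pure-strategy Nash equilibria: (U, X, m2) and (U, Y, m1) and (D, Y, m2)

(U, X, m1): Player 2 can switch to Y (13 → 32). Not NE.
(U, X, m2): Player 1 gets 53, best alternative 50; Player 2 gets 56, best alternative 19; Player 3 gets 70, best alternative 46. No profitable deviation — NE.
(U, Y, m1): Player 1 gets 78, best alternative 28; Player 2 gets 32, best alternative 13; Player 3 gets 73, best alternative 35. No profitable deviation — NE.
(U, Y, m2): Player 1 can switch to D (64 → 81). Not NE.
(D, X, m1): Player 1 can switch to U (22 → 25). Not NE.
(D, X, m2): Player 1 can switch to U (50 → 53). Not NE.
(D, Y, m1): Player 1 can switch to U (28 → 78). Not NE.
(D, Y, m2): Player 1 gets 81, best alternative 64; Player 2 gets 70, best alternative 69; Player 3 gets 57, best alternative 27. No profitable deviation — NE.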